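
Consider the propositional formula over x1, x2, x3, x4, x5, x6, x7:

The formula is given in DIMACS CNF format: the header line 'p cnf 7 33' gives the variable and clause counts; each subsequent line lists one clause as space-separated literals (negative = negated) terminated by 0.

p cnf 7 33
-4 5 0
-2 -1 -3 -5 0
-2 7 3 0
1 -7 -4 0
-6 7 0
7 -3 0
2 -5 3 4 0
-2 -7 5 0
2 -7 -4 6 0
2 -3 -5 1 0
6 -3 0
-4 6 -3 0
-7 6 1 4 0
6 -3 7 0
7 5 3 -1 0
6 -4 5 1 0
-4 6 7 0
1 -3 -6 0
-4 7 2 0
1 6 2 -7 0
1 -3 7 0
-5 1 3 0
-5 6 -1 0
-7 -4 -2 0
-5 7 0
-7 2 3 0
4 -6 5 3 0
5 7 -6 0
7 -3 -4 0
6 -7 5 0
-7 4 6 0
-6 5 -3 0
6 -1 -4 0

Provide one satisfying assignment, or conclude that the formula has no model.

x1 ↦ False, x2 ↦ False, x3 ↦ False, x4 ↦ False, x5 ↦ False, x6 ↦ False, x7 ↦ False

Try x4 = False.
Try x6 = False.
(¬x3) alone gives x3 = False.
(¬x7) alone gives x7 = False.
(¬x2) alone gives x2 = False.
(¬x5) alone gives x5 = False.
(¬x1) alone gives x1 = False.
Every clause now holds.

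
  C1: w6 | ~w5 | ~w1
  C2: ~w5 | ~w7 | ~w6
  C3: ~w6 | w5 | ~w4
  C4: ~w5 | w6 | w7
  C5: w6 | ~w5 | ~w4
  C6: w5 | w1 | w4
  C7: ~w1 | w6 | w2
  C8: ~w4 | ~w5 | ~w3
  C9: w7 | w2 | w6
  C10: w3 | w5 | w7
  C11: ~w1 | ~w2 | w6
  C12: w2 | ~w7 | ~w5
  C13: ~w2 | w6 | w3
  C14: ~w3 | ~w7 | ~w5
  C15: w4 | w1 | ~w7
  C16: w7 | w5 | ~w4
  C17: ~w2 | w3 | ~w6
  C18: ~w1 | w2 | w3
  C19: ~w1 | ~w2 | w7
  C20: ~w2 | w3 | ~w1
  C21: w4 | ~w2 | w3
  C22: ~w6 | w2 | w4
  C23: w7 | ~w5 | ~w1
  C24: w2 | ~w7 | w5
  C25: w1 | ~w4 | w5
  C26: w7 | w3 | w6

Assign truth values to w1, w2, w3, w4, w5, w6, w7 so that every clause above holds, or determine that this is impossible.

w1 ↦ 0, w2 ↦ 1, w3 ↦ 1, w4 ↦ 0, w5 ↦ 1, w6 ↦ 1, w7 ↦ 0

Suppose w6 = 1.
Suppose w5 = 1.
Unit clause (~w7) forces w7 = 0.
Unit clause (~w1) forces w1 = 0.
Suppose w4 = 0.
Unit clause (w2) forces w2 = 1.
Unit clause (w3) forces w3 = 1.
This assignment satisfies each clause.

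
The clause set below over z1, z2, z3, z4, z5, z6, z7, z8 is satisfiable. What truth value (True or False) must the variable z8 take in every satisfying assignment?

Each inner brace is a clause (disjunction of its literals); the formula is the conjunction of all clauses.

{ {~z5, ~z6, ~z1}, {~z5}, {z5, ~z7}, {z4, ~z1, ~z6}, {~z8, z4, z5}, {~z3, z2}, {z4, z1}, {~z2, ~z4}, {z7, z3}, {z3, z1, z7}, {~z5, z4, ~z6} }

Suppose z8 = 1.
From the singleton clause (~z5), z5 = 0.
From the singleton clause (~z7), z7 = 0.
From the singleton clause (z4), z4 = 1.
From the singleton clause (~z2), z2 = 0.
From the singleton clause (~z3), z3 = 0.
That conflicts with the unit clause (z3).
So every satisfying assignment has z8 = False.

False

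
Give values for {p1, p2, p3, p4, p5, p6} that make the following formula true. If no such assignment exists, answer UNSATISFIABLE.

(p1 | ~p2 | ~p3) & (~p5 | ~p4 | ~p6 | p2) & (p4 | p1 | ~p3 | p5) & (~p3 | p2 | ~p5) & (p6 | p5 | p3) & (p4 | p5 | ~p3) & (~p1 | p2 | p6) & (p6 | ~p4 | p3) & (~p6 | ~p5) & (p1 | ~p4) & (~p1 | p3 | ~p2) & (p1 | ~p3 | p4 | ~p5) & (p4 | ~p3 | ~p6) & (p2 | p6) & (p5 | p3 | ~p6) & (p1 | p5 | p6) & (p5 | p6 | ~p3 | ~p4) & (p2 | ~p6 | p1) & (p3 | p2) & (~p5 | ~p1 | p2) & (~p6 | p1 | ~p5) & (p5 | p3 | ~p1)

Branch on p6: set p6 = 0.
The clause (p2) is unit, so p2 = 1.
Branch on p1: set p1 = 0.
The clause (~p3) is unit, so p3 = 0.
The clause (p5) is unit, so p5 = 1.
The clause (~p4) is unit, so p4 = 0.
Every clause now holds.

p1: 0,  p2: 1,  p3: 0,  p4: 0,  p5: 1,  p6: 0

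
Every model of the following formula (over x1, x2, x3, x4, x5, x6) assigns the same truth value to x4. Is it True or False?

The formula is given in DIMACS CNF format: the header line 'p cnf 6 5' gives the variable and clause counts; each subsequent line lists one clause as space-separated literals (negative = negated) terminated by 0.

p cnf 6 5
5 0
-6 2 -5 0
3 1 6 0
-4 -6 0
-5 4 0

Suppose x4 = False.
(x5) alone gives x5 = True.
Now (¬x5) is unsatisfied and unit — conflict.
So every satisfying assignment has x4 = True.

True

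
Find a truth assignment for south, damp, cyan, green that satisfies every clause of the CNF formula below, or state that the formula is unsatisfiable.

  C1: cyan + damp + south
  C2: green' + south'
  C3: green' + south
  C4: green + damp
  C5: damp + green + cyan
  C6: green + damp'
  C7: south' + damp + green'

UNSATISFIABLE

Case green = 0:
The clause (damp) is unit, so damp = 1.
Now (damp') is unsatisfied and unit — conflict.
Backtrack on green: now try green = 1.
The clause (south') is unit, so south = 0.
Now (south) is unsatisfied and unit — conflict.
Both values of green lead to a conflict.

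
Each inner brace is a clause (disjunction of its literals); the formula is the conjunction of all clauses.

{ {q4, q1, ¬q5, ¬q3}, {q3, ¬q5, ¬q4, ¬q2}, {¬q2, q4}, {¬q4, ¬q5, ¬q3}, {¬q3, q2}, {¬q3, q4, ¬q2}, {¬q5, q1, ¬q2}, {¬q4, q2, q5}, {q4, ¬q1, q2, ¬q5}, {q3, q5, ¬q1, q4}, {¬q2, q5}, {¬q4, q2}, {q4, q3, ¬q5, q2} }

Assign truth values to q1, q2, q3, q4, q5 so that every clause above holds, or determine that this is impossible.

Branch on q2: set q2 = False.
(¬q3) alone gives q3 = False.
(¬q4) alone gives q4 = False.
(¬q5) alone gives q5 = False.
(¬q1) alone gives q1 = False.
Every clause now holds.

q1: False,  q2: False,  q3: False,  q4: False,  q5: False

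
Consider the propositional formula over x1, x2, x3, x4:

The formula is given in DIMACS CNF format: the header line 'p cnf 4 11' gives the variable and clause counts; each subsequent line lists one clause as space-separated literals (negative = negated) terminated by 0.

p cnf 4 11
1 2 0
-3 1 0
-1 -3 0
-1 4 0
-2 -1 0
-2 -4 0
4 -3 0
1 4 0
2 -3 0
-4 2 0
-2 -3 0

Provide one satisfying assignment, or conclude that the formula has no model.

Suppose x1 = True.
(¬x3) alone gives x3 = False.
(x4) alone gives x4 = True.
(¬x2) alone gives x2 = False.
That conflicts with the unit clause (x2).
That branch fails; take x1 = False instead.
(x2) alone gives x2 = True.
(¬x3) alone gives x3 = False.
(¬x4) alone gives x4 = False.
That conflicts with the unit clause (x4).
Neither x1 = True nor x1 = False works.

UNSATISFIABLE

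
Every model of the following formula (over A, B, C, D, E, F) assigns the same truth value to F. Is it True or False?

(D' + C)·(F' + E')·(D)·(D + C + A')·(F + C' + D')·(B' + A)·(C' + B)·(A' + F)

Suppose F = 0.
The clause (D) is unit, so D = 1.
The clause (C) is unit, so C = 1.
But (C') is also a unit clause — contradiction.
So every satisfying assignment has F = True.

True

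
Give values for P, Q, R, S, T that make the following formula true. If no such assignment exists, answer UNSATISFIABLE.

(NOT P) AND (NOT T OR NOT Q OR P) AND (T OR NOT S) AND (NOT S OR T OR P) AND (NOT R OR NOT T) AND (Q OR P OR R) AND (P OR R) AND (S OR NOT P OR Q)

P ↦ false; Q ↦ false; R ↦ true; S ↦ false; T ↦ false

From the singleton clause (NOT P), P = false.
From the singleton clause (R), R = true.
From the singleton clause (NOT T), T = false.
From the singleton clause (NOT S), S = false.
Every clause is now satisfied; Q is unconstrained.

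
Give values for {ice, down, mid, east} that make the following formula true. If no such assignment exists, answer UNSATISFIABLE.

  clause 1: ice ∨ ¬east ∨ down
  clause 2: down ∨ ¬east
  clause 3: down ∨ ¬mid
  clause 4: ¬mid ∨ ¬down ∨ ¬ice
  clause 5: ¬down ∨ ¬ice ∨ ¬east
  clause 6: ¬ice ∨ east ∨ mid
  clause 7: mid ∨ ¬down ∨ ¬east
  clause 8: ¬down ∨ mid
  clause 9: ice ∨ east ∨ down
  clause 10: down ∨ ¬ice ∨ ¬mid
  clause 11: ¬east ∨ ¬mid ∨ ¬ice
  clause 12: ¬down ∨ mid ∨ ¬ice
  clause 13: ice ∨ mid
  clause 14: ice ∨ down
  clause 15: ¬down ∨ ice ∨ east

Case down = True:
The clause (mid) is unit, so mid = True.
The clause (¬ice) is unit, so ice = False.
The clause (east) is unit, so east = True.
All clauses are satisfied.

ice: False,  down: True,  mid: True,  east: True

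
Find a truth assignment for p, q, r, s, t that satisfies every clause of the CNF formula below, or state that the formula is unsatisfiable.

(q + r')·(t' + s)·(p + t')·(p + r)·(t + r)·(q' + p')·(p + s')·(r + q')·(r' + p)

p: 1,  q: 0,  r: 0,  s: 1,  t: 1

Try q = 0.
(r') alone gives r = 0.
(p) alone gives p = 1.
(t) alone gives t = 1.
(s) alone gives s = 1.
This assignment satisfies each clause.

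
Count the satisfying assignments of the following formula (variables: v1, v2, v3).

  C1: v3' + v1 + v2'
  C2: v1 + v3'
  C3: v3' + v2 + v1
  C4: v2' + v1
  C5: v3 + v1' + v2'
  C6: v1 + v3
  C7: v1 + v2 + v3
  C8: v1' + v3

2

There are 2^3 = 8 truth assignments over (v1, v2, v3).
Check each against the 8 clauses (columns in the order v1, v2, v3):
  F F F  ✗ fails (v1 + v3)
  F F T  ✗ fails (v1 + v3')
  F T F  ✗ fails (v2' + v1)
  F T T  ✗ fails (v3' + v1 + v2')
  T F F  ✗ fails (v1' + v3)
  T F T  ✓ satisfies all
  T T F  ✗ fails (v3 + v1' + v2')
  T T T  ✓ satisfies all
2 of the 8 rows are models.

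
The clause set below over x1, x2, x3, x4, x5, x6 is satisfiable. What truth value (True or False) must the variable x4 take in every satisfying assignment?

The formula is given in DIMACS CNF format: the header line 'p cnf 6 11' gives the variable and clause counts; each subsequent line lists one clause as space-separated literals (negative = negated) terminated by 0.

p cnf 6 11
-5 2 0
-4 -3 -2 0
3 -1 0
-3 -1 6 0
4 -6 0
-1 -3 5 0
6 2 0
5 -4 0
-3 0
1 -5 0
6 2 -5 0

Suppose x4 = True.
(x5) alone gives x5 = True.
(x2) alone gives x2 = True.
(¬x3) alone gives x3 = False.
(¬x1) alone gives x1 = False.
That conflicts with the unit clause (x1).
So every satisfying assignment has x4 = False.

False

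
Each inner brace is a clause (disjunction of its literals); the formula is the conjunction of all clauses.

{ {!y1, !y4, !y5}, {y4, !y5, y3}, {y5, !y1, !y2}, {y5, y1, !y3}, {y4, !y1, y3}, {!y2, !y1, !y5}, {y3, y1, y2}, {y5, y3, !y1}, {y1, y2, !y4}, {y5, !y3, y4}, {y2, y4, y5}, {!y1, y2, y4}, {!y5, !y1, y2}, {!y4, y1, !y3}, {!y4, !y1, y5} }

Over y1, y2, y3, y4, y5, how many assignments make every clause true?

5

There are 2^5 = 32 truth assignments over (y1, y2, y3, y4, y5).
Split on y1. With y1 = true, the clauses containing y1 are satisfied and !y1 drops from the rest; 0 of the 2^4 = 16 assignments to the other variables satisfy what remains.
With y1 = false, by the same count on the reduced clause set, 5 assignments work.
Total: 0 + 5 = 5.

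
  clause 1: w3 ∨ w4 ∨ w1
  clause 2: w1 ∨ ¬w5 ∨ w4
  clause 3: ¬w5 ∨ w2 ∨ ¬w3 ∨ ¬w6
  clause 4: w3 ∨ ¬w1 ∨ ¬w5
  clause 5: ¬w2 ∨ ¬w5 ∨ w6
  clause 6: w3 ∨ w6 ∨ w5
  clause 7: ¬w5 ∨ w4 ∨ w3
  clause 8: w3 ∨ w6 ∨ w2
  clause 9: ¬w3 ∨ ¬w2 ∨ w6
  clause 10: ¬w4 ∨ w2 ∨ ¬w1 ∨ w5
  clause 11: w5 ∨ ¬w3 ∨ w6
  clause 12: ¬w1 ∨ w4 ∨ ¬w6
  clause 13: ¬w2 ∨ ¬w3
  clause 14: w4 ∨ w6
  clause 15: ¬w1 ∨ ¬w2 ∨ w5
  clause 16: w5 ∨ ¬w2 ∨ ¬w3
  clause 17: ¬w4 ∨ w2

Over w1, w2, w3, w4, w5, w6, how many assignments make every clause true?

There are 2^6 = 64 truth assignments over (w1, w2, w3, w4, w5, w6).
Split on w5. With w5 = True, the clauses containing w5 are satisfied and ¬w5 drops from the rest; 1 of the 2^5 = 32 assignments to the other variables satisfy what remains.
With w5 = False, by the same count on the reduced clause set, 2 assignments work.
(One model: w1=F, w2=F, w3=T, w4=F, w5=F, w6=T.)
Total: 1 + 2 = 3.

3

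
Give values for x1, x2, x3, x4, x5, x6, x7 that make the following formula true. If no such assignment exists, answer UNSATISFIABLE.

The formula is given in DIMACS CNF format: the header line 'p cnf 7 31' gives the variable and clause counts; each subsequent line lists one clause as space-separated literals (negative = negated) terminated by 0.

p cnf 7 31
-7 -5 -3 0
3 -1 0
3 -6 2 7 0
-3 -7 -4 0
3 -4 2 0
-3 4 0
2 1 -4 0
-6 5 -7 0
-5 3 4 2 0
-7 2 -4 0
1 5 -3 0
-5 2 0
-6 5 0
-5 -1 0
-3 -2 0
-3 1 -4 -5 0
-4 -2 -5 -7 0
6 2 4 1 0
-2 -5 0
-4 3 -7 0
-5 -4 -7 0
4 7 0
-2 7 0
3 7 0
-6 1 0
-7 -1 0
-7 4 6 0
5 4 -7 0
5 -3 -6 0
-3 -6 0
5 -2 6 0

Branch on x3: set x3 = True.
Unit clause (x4) forces x4 = True.
Unit clause (¬x7) forces x7 = False.
Unit clause (¬x2) forces x2 = False.
Unit clause (x1) forces x1 = True.
Unit clause (¬x5) forces x5 = False.
Unit clause (¬x6) forces x6 = False.
Every clause now holds.

x1 ↦ True; x2 ↦ False; x3 ↦ True; x4 ↦ True; x5 ↦ False; x6 ↦ False; x7 ↦ False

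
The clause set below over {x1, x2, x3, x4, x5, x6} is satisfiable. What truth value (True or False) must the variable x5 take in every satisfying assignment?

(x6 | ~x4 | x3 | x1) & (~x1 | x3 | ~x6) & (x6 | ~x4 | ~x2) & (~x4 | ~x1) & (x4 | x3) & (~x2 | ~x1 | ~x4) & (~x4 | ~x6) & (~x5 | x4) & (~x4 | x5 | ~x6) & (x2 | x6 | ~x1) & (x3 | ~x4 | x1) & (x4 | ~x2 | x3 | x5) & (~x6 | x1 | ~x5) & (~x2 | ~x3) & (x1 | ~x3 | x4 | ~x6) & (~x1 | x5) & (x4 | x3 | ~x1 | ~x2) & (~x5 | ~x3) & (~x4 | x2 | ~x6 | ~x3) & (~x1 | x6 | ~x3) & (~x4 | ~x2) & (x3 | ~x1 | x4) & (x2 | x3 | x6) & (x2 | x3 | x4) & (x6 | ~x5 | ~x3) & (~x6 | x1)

Suppose x5 = 1.
(x4) alone gives x4 = 1.
(~x1) alone gives x1 = 0.
(~x6) alone gives x6 = 0.
(x3) alone gives x3 = 1.
That conflicts with the unit clause (~x3).
So every satisfying assignment has x5 = False.

False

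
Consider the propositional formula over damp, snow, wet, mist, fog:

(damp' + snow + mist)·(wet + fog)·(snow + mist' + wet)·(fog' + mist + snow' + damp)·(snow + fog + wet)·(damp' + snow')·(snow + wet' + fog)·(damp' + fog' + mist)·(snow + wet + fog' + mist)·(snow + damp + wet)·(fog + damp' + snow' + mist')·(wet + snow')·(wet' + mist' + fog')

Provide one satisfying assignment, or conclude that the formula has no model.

damp=0,  snow=0,  wet=1,  mist=0,  fog=1

Try wet = 1.
Try damp = 0.
Try snow = 0.
From the singleton clause (fog), fog = 1.
From the singleton clause (mist'), mist = 0.
This assignment satisfies each clause.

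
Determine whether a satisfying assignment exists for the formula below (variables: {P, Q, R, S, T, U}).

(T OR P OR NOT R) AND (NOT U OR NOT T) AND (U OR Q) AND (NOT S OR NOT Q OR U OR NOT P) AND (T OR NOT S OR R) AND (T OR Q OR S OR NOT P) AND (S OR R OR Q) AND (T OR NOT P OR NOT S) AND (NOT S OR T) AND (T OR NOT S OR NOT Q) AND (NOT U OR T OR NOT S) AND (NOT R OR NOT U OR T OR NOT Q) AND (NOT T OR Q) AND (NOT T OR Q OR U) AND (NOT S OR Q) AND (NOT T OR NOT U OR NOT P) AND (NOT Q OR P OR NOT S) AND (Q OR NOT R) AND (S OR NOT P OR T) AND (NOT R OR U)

Case U = false:
Unit clause (Q) forces Q = true.
Unit clause (NOT R) forces R = false.
Case S = false:
Case P = true:
Unit clause (T) forces T = true.
All clauses are satisfied.
A satisfying assignment: P ↦ true; Q ↦ true; R ↦ false; S ↦ false; T ↦ true; U ↦ false.

Satisfiable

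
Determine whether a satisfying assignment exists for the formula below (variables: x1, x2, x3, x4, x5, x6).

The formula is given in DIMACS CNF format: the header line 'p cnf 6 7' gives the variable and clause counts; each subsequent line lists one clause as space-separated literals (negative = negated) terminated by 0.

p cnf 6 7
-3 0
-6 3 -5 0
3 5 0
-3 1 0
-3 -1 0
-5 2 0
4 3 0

Yes

Unit clause (¬x3) forces x3 = False.
Unit clause (x5) forces x5 = True.
Unit clause (¬x6) forces x6 = False.
Unit clause (x2) forces x2 = True.
Unit clause (x4) forces x4 = True.
All clauses hold; x1 can take either value.
A satisfying assignment: x1: False; x2: True; x3: False; x4: True; x5: True; x6: False.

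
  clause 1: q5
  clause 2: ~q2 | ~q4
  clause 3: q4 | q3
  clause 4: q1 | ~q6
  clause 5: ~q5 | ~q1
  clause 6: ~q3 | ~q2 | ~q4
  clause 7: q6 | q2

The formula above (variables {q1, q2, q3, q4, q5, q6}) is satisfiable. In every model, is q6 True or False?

False

Suppose q6 = 1.
From the singleton clause (q5), q5 = 1.
From the singleton clause (q1), q1 = 1.
That conflicts with the unit clause (~q1).
So every satisfying assignment has q6 = False.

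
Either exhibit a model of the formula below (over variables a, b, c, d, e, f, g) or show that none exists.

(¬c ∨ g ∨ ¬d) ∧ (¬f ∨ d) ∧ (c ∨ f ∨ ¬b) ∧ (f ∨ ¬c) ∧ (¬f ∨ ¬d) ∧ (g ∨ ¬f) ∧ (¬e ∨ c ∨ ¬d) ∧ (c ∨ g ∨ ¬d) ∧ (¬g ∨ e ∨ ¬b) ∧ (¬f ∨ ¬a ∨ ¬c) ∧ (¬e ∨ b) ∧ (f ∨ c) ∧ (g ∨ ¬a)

UNSATISFIABLE

Try f = False.
From the singleton clause (¬c), c = False.
Now (c) is unsatisfied and unit — conflict.
Backtrack on f: now try f = True.
From the singleton clause (d), d = True.
Now (¬d) is unsatisfied and unit — conflict.
Either choice for f ends in contradiction.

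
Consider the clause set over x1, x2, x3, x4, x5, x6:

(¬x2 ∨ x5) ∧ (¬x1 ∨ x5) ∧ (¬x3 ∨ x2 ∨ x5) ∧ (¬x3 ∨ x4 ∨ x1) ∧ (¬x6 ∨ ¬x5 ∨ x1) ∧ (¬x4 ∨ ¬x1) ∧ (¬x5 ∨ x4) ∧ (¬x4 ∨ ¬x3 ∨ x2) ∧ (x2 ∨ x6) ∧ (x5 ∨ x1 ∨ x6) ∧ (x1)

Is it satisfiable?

The clause (x1) is unit, so x1 = True.
The clause (x5) is unit, so x5 = True.
The clause (¬x4) is unit, so x4 = False.
Now (x4) is unsatisfied and unit — conflict.
No assignment satisfies every clause.

No, unsatisfiable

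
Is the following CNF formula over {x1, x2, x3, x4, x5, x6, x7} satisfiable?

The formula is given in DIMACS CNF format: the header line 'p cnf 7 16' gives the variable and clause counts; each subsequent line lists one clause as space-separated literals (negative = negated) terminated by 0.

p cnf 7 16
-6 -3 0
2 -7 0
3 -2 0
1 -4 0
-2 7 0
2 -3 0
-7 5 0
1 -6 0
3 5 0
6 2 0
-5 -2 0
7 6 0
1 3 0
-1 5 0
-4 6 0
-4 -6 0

Try x6 = True.
The clause (¬x3) is unit, so x3 = False.
The clause (¬x2) is unit, so x2 = False.
The clause (¬x7) is unit, so x7 = False.
The clause (x1) is unit, so x1 = True.
The clause (x5) is unit, so x5 = True.
The clause (¬x4) is unit, so x4 = False.
Every clause now holds.
A satisfying assignment: x1: True, x2: False, x3: False, x4: False, x5: True, x6: True, x7: False.

Yes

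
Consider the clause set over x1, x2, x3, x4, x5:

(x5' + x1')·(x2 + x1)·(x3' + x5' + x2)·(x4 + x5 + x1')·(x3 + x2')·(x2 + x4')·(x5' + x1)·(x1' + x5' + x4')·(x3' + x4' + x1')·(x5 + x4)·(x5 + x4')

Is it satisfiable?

Case x5 = 0:
The clause (x4) is unit, so x4 = 1.
Now (x4') is unsatisfied and unit — conflict.
So x5 must be the other value — set x5 = 1.
The clause (x1') is unit, so x1 = 0.
Now (x1) is unsatisfied and unit — conflict.
Either choice for x5 ends in contradiction.
No assignment satisfies every clause.

No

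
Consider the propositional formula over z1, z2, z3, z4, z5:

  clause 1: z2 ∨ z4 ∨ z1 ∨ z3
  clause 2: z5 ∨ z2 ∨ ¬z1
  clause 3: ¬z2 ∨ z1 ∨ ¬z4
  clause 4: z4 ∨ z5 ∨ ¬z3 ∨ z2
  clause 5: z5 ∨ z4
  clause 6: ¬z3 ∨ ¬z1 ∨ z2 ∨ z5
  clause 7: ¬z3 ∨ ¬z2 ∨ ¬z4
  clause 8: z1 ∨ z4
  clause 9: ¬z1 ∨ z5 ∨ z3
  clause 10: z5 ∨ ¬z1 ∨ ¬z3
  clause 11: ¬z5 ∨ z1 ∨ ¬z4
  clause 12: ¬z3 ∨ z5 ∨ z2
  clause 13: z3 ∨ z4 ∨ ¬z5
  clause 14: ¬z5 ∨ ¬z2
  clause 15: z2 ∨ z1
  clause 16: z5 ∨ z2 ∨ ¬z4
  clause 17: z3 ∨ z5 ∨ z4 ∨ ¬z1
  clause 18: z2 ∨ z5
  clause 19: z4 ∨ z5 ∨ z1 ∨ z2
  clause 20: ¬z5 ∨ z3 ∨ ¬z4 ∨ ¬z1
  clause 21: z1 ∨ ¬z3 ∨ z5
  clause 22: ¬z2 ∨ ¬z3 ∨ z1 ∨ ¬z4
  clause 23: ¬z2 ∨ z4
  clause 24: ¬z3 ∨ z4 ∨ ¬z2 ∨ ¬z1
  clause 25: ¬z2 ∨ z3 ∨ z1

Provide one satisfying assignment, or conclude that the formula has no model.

z1 ↦ True, z2 ↦ False, z3 ↦ True, z4 ↦ False, z5 ↦ True

Try z5 = True.
The clause (¬z2) is unit, so z2 = False.
The clause (z1) is unit, so z1 = True.
Try z3 = True.
No clause remains; z4 is free.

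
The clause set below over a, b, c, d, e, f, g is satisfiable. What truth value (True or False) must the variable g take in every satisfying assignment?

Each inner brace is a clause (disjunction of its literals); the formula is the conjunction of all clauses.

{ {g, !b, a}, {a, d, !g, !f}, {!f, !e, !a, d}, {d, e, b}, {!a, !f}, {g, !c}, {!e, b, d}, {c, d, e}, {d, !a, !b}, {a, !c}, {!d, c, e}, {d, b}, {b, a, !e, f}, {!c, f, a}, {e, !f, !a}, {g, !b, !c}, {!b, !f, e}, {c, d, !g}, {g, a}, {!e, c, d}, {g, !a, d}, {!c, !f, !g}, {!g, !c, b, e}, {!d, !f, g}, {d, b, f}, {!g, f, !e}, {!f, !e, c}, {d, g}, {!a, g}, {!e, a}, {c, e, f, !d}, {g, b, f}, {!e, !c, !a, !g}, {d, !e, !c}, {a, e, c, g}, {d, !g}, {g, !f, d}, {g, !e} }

True

Suppose g = false.
Unit clause (!c) forces c = false.
Unit clause (a) forces a = true.
Now (!a) is unsatisfied and unit — conflict.
So every satisfying assignment has g = True.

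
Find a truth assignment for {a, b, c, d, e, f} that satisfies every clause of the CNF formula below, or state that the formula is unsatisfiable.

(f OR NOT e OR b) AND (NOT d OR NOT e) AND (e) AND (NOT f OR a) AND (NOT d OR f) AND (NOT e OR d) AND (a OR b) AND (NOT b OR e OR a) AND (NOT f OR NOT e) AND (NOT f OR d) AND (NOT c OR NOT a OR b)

UNSATISFIABLE

Unit clause (e) forces e = true.
Unit clause (NOT d) forces d = false.
Now (d) is unsatisfied and unit — conflict.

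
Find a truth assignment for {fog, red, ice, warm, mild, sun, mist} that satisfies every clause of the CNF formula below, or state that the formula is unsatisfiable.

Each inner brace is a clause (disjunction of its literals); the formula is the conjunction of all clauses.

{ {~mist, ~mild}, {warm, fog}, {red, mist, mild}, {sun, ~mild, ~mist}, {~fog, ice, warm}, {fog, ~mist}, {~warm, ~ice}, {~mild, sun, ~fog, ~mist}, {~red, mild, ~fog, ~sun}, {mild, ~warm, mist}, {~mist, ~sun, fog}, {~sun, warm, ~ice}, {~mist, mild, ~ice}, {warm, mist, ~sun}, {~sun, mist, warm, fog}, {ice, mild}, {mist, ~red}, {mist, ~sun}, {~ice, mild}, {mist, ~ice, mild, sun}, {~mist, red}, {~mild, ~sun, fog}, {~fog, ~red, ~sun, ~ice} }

Suppose mist = 0.
The clause (~red) is unit, so red = 0.
The clause (mild) is unit, so mild = 1.
The clause (~sun) is unit, so sun = 0.
Suppose warm = 1.
The clause (~ice) is unit, so ice = 0.
No clause remains; fog is free.

fog: 1; red: 0; ice: 0; warm: 1; mild: 1; sun: 0; mist: 0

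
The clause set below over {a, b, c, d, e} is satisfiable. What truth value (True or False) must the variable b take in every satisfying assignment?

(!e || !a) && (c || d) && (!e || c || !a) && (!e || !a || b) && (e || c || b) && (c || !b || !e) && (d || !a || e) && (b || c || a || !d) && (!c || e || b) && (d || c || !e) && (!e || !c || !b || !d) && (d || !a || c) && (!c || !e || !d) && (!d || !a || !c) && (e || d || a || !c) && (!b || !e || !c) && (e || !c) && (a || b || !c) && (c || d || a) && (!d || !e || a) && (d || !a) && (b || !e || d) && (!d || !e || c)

True

Suppose b = false.
Case e = false:
Unit clause (c) forces c = true.
But (!c) is also a unit clause — contradiction.
So e must be the other value — set e = true.
Unit clause (!a) forces a = false.
Unit clause (!c) forces c = false.
Unit clause (d) forces d = true.
But (!d) is also a unit clause — contradiction.
Either choice for e ends in contradiction.
So every satisfying assignment has b = True.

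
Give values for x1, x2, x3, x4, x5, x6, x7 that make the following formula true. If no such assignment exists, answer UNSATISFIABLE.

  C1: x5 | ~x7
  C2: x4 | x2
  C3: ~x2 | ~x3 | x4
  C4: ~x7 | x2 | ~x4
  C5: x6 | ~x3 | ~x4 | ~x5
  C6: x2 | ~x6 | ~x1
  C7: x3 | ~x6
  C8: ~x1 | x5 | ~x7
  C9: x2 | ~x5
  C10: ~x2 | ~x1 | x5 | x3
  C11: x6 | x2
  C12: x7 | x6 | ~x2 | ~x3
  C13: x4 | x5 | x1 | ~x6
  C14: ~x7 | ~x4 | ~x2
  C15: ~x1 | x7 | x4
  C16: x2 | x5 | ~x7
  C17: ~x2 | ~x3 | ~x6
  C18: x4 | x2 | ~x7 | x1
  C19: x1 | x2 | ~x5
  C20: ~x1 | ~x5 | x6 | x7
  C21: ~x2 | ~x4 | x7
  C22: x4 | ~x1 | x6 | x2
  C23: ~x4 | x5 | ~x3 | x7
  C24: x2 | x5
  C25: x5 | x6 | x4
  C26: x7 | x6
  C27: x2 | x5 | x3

x1 ↦ 1; x2 ↦ 1; x3 ↦ 0; x4 ↦ 0; x5 ↦ 1; x6 ↦ 0; x7 ↦ 1

Suppose x5 = 1.
The clause (x2) is unit, so x2 = 1.
Suppose x3 = 0.
The clause (~x6) is unit, so x6 = 0.
The clause (x7) is unit, so x7 = 1.
The clause (~x4) is unit, so x4 = 0.
No clause remains; x1 is free.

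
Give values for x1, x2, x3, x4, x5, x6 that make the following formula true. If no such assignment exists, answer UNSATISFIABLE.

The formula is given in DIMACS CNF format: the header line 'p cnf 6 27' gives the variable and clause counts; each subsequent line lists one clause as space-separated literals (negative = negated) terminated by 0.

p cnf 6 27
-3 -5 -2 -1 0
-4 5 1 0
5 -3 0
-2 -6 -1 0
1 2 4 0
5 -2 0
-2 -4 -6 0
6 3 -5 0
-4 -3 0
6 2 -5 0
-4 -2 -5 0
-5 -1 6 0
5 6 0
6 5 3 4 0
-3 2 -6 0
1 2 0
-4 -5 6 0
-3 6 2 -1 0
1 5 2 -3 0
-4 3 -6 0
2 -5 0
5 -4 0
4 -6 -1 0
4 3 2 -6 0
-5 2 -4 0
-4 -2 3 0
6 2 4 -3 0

Case x5 = True:
The clause (x2) is unit, so x2 = True.
The clause (¬x4) is unit, so x4 = False.
Case x3 = True:
The clause (¬x1) is unit, so x1 = False.
All clauses hold; x6 can take either value.

x1: False,  x2: True,  x3: True,  x4: False,  x5: True,  x6: False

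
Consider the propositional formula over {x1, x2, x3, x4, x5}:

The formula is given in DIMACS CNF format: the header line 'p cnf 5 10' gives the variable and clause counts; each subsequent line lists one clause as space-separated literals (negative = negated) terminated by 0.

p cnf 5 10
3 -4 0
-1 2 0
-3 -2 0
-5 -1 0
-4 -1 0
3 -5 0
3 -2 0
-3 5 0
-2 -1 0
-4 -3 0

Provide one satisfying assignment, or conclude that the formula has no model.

Suppose x3 = False.
From the singleton clause (¬x4), x4 = False.
From the singleton clause (¬x5), x5 = False.
From the singleton clause (¬x2), x2 = False.
From the singleton clause (¬x1), x1 = False.
All clauses are satisfied.

x1: False,  x2: False,  x3: False,  x4: False,  x5: False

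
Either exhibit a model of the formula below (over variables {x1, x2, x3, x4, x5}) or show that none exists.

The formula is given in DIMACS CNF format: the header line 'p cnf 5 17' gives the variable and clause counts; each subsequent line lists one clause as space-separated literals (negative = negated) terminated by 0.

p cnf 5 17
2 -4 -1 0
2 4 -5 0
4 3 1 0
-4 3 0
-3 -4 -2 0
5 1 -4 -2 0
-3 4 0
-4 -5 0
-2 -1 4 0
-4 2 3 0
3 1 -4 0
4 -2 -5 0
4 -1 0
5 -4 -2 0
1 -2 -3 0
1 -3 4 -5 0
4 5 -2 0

Case x4 = True:
Unit clause (x3) forces x3 = True.
Unit clause (¬x2) forces x2 = False.
Unit clause (¬x1) forces x1 = False.
Unit clause (¬x5) forces x5 = False.
All clauses are satisfied.

x1 ↦ False, x2 ↦ False, x3 ↦ True, x4 ↦ True, x5 ↦ False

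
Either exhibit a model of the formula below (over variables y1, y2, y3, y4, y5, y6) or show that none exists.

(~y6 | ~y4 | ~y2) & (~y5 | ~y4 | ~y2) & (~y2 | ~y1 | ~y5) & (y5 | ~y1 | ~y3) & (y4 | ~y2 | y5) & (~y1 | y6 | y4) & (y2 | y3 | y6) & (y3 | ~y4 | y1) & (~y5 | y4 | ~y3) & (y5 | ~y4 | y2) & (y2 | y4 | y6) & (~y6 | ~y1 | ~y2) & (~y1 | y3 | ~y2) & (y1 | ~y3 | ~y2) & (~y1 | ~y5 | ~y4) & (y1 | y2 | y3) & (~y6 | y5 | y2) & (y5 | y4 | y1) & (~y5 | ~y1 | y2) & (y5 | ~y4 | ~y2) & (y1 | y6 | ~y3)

y1: 0, y2: 0, y3: 1, y4: 1, y5: 1, y6: 1

Suppose y6 = 1.
Suppose y4 = 1.
From the singleton clause (~y2), y2 = 0.
From the singleton clause (y5), y5 = 1.
From the singleton clause (~y1), y1 = 0.
From the singleton clause (y3), y3 = 1.
All clauses are satisfied.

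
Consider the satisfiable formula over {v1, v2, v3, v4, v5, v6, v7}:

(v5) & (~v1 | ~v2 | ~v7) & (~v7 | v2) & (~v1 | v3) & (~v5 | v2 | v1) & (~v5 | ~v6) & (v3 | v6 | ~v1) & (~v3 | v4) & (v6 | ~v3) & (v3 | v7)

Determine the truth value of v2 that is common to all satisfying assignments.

Suppose v2 = 0.
The clause (v5) is unit, so v5 = 1.
The clause (~v7) is unit, so v7 = 0.
The clause (v1) is unit, so v1 = 1.
The clause (v3) is unit, so v3 = 1.
The clause (~v6) is unit, so v6 = 0.
That conflicts with the unit clause (v6).
So every satisfying assignment has v2 = True.

True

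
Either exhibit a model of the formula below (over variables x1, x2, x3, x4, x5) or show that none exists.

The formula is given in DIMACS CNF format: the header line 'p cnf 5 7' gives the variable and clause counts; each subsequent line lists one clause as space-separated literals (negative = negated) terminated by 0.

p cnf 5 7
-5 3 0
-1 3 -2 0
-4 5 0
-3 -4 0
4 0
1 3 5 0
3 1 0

The clause (x4) is unit, so x4 = True.
The clause (x5) is unit, so x5 = True.
The clause (x3) is unit, so x3 = True.
Now (¬x3) is unsatisfied and unit — conflict.

UNSATISFIABLE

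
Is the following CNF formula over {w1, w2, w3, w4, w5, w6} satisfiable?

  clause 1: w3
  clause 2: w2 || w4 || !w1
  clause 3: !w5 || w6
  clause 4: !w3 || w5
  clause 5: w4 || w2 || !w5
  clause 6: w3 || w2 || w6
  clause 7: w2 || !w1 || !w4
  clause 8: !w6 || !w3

No

(w3) alone gives w3 = true.
(w5) alone gives w5 = true.
(w6) alone gives w6 = true.
Now (!w6) is unsatisfied and unit — conflict.
No assignment satisfies every clause.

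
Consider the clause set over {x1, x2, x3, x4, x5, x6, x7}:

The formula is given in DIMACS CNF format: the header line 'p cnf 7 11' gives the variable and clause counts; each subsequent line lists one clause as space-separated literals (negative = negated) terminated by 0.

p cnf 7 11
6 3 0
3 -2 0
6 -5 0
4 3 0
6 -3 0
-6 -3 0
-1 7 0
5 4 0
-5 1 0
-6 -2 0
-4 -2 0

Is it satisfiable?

Try x6 = True.
From the singleton clause (¬x3), x3 = False.
From the singleton clause (¬x2), x2 = False.
From the singleton clause (x4), x4 = True.
Try x1 = True.
From the singleton clause (x7), x7 = True.
Every clause is now satisfied; x5 is unconstrained.
A satisfying assignment: x1 ↦ True; x2 ↦ False; x3 ↦ False; x4 ↦ True; x5 ↦ True; x6 ↦ True; x7 ↦ True.

Yes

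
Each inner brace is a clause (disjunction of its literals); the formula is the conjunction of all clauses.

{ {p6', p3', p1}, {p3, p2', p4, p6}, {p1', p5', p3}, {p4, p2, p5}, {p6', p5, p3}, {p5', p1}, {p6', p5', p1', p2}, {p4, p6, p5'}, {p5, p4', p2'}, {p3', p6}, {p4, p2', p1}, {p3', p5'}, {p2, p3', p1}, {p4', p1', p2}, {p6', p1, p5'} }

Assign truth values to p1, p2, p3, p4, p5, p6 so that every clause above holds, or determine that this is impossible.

p1: 0; p2: 0; p3: 0; p4: 1; p5: 0; p6: 0

Branch on p5: set p5 = 0.
Branch on p4: set p4 = 1.
Unit clause (p2') forces p2 = 0.
Unit clause (p1') forces p1 = 0.
Unit clause (p3') forces p3 = 0.
Unit clause (p6') forces p6 = 0.
All clauses are satisfied.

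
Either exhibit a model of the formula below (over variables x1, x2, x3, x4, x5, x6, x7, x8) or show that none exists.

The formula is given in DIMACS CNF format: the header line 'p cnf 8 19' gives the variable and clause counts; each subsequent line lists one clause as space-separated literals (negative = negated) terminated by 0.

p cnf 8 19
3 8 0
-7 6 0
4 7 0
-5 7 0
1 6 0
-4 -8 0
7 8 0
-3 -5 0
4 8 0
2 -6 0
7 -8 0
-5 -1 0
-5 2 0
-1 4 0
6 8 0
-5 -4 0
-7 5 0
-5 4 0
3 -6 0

Try x3 = True.
The clause (¬x5) is unit, so x5 = False.
The clause (¬x7) is unit, so x7 = False.
The clause (x4) is unit, so x4 = True.
The clause (¬x8) is unit, so x8 = False.
But (x8) is also a unit clause — contradiction.
So x3 must be the other value — set x3 = False.
The clause (x8) is unit, so x8 = True.
The clause (¬x4) is unit, so x4 = False.
The clause (x7) is unit, so x7 = True.
The clause (x6) is unit, so x6 = True.
But (¬x6) is also a unit clause — contradiction.
Neither x3 = True nor x3 = False works.

UNSATISFIABLE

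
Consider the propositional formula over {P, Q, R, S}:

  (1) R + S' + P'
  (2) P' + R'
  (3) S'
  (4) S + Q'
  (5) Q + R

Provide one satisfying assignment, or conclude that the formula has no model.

Unit clause (S') forces S = 0.
Unit clause (Q') forces Q = 0.
Unit clause (R) forces R = 1.
Unit clause (P') forces P = 0.
All clauses are satisfied.

P: 0, Q: 0, R: 1, S: 0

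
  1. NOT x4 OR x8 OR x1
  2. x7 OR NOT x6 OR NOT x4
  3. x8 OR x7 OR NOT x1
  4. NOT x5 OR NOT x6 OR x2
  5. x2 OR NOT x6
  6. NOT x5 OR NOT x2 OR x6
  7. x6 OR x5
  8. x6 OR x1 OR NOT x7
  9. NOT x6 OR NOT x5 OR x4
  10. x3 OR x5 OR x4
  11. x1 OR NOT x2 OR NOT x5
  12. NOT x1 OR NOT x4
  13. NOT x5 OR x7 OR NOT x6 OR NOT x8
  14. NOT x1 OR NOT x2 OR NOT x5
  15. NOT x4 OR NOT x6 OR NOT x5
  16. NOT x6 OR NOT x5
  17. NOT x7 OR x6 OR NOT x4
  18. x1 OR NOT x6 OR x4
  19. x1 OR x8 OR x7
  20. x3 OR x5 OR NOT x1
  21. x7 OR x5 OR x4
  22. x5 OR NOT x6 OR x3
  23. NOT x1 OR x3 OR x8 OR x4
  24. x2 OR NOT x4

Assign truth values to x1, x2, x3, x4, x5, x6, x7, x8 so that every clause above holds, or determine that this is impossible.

x1 ↦ true; x2 ↦ false; x3 ↦ true; x4 ↦ false; x5 ↦ true; x6 ↦ false; x7 ↦ false; x8 ↦ true

Case x2 = false:
From the singleton clause (NOT x6), x6 = false.
From the singleton clause (x5), x5 = true.
From the singleton clause (NOT x4), x4 = false.
Case x1 = true:
Case x8 = true:
All clauses hold; x3, x7 can take either value.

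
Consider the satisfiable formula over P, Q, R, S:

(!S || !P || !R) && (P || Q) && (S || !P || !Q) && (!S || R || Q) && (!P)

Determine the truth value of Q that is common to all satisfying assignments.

Suppose Q = false.
(P) alone gives P = true.
Now (!P) is unsatisfied and unit — conflict.
So every satisfying assignment has Q = True.

True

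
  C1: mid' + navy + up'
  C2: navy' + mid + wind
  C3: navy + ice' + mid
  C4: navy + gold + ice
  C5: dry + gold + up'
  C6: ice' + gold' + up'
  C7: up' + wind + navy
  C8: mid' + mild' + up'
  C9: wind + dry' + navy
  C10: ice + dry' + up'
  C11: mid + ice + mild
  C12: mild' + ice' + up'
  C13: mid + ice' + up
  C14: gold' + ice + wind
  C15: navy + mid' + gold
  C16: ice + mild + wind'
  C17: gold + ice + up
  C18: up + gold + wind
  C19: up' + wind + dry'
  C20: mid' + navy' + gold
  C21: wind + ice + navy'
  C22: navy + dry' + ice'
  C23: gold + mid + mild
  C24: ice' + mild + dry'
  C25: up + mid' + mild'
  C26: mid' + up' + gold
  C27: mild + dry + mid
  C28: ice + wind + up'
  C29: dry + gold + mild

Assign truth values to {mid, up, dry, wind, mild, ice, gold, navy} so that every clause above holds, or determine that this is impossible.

mid ↦ 0, up ↦ 0, dry ↦ 1, wind ↦ 1, mild ↦ 1, ice ↦ 0, gold ↦ 1, navy ↦ 0

Case mid = 0:
Case navy = 0:
Unit clause (ice') forces ice = 0.
Unit clause (gold) forces gold = 1.
Unit clause (mild) forces mild = 1.
Unit clause (wind) forces wind = 1.
Case dry = 1:
Unit clause (up') forces up = 0.
All clauses are satisfied.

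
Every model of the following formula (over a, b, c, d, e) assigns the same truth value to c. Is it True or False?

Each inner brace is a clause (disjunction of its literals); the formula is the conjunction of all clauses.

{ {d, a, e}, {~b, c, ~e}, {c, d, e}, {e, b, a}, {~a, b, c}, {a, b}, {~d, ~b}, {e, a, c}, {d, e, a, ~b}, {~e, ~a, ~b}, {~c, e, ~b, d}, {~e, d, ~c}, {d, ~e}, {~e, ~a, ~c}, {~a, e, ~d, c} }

Suppose c = 0.
Try b = 0.
The clause (~a) is unit, so a = 0.
That conflicts with the unit clause (a).
So b must be the other value — set b = 1.
The clause (~e) is unit, so e = 0.
The clause (d) is unit, so d = 1.
That conflicts with the unit clause (~d).
Both values of b lead to a conflict.
So every satisfying assignment has c = True.

True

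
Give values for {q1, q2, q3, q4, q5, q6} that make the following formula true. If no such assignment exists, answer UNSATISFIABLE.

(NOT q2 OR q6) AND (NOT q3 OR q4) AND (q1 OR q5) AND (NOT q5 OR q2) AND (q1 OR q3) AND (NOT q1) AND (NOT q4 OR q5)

q1 ↦ false,  q2 ↦ true,  q3 ↦ true,  q4 ↦ true,  q5 ↦ true,  q6 ↦ true

(NOT q1) alone gives q1 = false.
(q5) alone gives q5 = true.
(q2) alone gives q2 = true.
(q6) alone gives q6 = true.
(q3) alone gives q3 = true.
(q4) alone gives q4 = true.
Every clause now holds.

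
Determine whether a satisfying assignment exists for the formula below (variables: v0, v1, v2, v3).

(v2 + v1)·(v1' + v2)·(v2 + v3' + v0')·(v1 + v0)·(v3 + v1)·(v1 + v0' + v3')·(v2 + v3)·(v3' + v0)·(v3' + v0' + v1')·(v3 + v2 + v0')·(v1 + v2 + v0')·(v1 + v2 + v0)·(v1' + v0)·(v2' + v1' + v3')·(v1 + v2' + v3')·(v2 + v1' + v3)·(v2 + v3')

Yes

Suppose v2 = 1.
Suppose v1 = 1.
(v0) alone gives v0 = 1.
(v3') alone gives v3 = 0.
Every clause now holds.
A satisfying assignment: v0: 1; v1: 1; v2: 1; v3: 0.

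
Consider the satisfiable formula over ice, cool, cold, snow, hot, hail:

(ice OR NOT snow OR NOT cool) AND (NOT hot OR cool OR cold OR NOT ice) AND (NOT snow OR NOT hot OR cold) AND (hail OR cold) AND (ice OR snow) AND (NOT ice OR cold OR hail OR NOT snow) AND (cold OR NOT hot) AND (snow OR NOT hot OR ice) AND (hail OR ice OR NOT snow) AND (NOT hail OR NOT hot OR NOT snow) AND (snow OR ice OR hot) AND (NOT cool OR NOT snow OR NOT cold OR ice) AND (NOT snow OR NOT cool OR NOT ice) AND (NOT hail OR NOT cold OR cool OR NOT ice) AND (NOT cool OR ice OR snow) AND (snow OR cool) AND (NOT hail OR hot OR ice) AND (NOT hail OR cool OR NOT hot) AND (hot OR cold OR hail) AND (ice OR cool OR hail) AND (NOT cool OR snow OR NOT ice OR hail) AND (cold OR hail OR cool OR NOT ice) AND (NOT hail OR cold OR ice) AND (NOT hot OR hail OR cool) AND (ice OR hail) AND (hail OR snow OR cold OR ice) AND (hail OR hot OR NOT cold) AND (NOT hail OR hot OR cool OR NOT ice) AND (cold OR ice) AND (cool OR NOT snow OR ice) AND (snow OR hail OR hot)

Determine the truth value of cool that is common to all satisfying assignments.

True

Suppose cool = false.
Unit clause (snow) forces snow = true.
Unit clause (ice) forces ice = true.
Branch on hot: set hot = false.
Unit clause (NOT hail) forces hail = false.
Unit clause (cold) forces cold = true.
But (NOT cold) is also a unit clause — contradiction.
That branch fails; take hot = true instead.
Unit clause (cold) forces cold = true.
Unit clause (NOT hail) forces hail = false.
But (hail) is also a unit clause — contradiction.
Neither hot = true nor hot = false works.
So every satisfying assignment has cool = True.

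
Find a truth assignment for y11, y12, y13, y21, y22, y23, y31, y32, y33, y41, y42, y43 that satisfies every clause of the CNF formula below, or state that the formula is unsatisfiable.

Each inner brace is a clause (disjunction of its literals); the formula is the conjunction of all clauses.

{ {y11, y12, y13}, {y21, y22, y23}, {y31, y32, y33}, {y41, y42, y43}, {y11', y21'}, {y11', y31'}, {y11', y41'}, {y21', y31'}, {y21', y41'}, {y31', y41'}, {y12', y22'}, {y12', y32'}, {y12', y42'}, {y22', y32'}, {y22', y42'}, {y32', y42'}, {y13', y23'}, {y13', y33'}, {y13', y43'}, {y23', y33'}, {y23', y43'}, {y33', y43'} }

Branch on y11: set y11 = 0.
Branch on y12: set y12 = 1.
(y22') alone gives y22 = 0.
(y32') alone gives y32 = 0.
(y42') alone gives y42 = 0.
Branch on y21: set y21 = 1.
(y31') alone gives y31 = 0.
(y33) alone gives y33 = 1.
(y41') alone gives y41 = 0.
(y43) alone gives y43 = 1.
But (y43') is also a unit clause — contradiction.
Backtrack on y21: now try y21 = 0.
(y23) alone gives y23 = 1.
(y13') alone gives y13 = 0.
(y33') alone gives y33 = 0.
(y31) alone gives y31 = 1.
(y41') alone gives y41 = 0.
(y43) alone gives y43 = 1.
But (y43') is also a unit clause — contradiction.
Neither y21 = 1 nor y21 = 0 works.
Backtrack on y12: now try y12 = 0.
(y13) alone gives y13 = 1.
(y23') alone gives y23 = 0.
(y33') alone gives y33 = 0.
(y43') alone gives y43 = 0.
Branch on y21: set y21 = 1.
(y31') alone gives y31 = 0.
(y32) alone gives y32 = 1.
(y41') alone gives y41 = 0.
(y42) alone gives y42 = 1.
But (y42') is also a unit clause — contradiction.
Backtrack on y21: now try y21 = 0.
(y22) alone gives y22 = 1.
(y32') alone gives y32 = 0.
(y31) alone gives y31 = 1.
(y41') alone gives y41 = 0.
(y42) alone gives y42 = 1.
But (y42') is also a unit clause — contradiction.
Neither y21 = 1 nor y21 = 0 works.
Neither y12 = 1 nor y12 = 0 works.
Backtrack on y11: now try y11 = 1.
(y21') alone gives y21 = 0.
(y31') alone gives y31 = 0.
(y41') alone gives y41 = 0.
Branch on y22: set y22 = 1.
(y12') alone gives y12 = 0.
(y32') alone gives y32 = 0.
(y33) alone gives y33 = 1.
(y42') alone gives y42 = 0.
(y43) alone gives y43 = 1.
But (y43') is also a unit clause — contradiction.
Backtrack on y22: now try y22 = 0.
(y23) alone gives y23 = 1.
(y13') alone gives y13 = 0.
(y33') alone gives y33 = 0.
(y32) alone gives y32 = 1.
(y12') alone gives y12 = 0.
(y42') alone gives y42 = 0.
(y43) alone gives y43 = 1.
But (y43') is also a unit clause — contradiction.
Neither y22 = 1 nor y22 = 0 works.
Neither y11 = 1 nor y11 = 0 works.

UNSATISFIABLE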